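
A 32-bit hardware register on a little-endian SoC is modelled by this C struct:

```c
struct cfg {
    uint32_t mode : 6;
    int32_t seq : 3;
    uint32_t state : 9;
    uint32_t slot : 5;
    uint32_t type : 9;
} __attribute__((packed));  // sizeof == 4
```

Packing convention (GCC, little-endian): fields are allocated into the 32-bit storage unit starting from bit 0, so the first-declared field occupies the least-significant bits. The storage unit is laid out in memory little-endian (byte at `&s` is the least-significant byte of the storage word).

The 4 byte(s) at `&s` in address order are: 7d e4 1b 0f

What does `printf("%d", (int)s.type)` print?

30

[0]=0x7d [1]=0xe4 [2]=0x1b [3]=0x0f (little-endian) → word 0x0f1be47d
mode:6 @ bit 0 → (0x0f1be47d>>0)&0x3f = 0x3d
seq:3 @ bit 6 → (0x0f1be47d>>6)&0x7 = 0x1
state:9 @ bit 9 → (0x0f1be47d>>9)&0x1ff = 0x1f2
slot:5 @ bit 18 → (0x0f1be47d>>18)&0x1f = 0x6
type:9 @ bit 23 → (0x0f1be47d>>23)&0x1ff = 0x1e  ←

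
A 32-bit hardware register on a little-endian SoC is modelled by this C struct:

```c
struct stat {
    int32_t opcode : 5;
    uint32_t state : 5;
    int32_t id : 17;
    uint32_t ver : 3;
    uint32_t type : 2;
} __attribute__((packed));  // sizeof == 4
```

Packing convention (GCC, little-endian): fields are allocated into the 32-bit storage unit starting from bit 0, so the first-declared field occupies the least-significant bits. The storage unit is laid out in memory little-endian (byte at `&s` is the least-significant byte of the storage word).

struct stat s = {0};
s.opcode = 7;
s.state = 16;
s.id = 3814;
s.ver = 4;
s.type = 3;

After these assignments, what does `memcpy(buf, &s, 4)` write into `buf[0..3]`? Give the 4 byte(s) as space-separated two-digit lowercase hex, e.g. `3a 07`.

opcode:5 = 7 → 0x7 << 0 → word 0x00000007
state:5 = 16 → 0x10 << 5 → word 0x00000207
id:17 = 3814 → 0xee6 << 10 → word 0x003b9a07
ver:3 = 4 → 0x4 << 27 → word 0x203b9a07
type:2 = 3 → 0x3 << 30 → word 0xe03b9a07
word = 0xe03b9a07 → little-endian bytes:
  [0]=0x07  [1]=0x9a  [2]=0x3b  [3]=0xe0

07 9a 3b e0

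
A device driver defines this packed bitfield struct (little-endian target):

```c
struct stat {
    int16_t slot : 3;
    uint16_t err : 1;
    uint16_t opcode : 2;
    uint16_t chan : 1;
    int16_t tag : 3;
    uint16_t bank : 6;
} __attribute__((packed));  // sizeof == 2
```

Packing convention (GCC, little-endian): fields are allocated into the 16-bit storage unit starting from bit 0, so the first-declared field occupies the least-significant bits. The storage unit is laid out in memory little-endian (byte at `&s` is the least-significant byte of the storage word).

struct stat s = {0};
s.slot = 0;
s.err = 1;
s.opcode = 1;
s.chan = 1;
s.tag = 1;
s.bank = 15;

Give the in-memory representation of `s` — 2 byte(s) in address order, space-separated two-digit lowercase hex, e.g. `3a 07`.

d8 3c

slot (3b) val=0 bits=0x0 at bit 0: 0x0000
err (1b) val=1 bits=0x1 at bit 3: 0x0008
opcode (2b) val=1 bits=0x1 at bit 4: 0x0018
chan (1b) val=1 bits=0x1 at bit 6: 0x0058
tag (3b) val=1 bits=0x1 at bit 7: 0x00d8
bank (6b) val=15 bits=0xf at bit 10: 0x3cd8
word = 0x3cd8 → little-endian bytes:
  [0]=0xd8  [1]=0x3c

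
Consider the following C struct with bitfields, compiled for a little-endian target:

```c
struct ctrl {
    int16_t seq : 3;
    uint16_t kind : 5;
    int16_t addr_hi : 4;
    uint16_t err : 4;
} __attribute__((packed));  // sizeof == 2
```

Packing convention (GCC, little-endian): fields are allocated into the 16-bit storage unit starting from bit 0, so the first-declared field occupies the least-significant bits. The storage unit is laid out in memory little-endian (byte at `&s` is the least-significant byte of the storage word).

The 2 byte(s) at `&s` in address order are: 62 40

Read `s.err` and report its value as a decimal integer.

[0]=0x62 [1]=0x40 (little-endian) → word 0x4062
seq:3 @ bit 0 → (0x4062>>0)&0x7 = 0x2
kind:5 @ bit 3 → (0x4062>>3)&0x1f = 0xc
addr_hi:4 @ bit 8 → (0x4062>>8)&0xf = 0x0
err:4 @ bit 12 → (0x4062>>12)&0xf = 0x4  ←

4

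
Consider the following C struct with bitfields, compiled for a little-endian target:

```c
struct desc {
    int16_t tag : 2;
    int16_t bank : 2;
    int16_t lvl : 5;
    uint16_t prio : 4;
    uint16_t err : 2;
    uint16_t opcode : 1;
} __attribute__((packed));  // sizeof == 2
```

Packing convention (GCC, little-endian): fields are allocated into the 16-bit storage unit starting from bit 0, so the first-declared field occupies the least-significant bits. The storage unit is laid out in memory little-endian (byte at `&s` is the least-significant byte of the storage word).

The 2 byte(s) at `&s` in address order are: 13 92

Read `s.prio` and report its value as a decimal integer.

[0]=0x13 [1]=0x92 (little-endian) → word 0x9213
tag [0+:2] = (word>>0) & 0x3 = 3
bank [2+:2] = (word>>2) & 0x3 = 0
lvl [4+:5] = (word>>4) & 0x1f = 1
prio [9+:4] = (word>>9) & 0xf = 9  ←
err [13+:2] = (word>>13) & 0x3 = 0
opcode [15+:1] = (word>>15) & 0x1 = 1

9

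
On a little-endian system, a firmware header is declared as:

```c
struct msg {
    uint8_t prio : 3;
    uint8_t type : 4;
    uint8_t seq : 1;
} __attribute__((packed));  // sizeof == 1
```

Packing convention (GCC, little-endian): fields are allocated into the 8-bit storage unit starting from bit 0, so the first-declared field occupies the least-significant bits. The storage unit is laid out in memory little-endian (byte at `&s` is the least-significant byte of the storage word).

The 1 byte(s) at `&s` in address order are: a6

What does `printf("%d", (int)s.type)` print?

4

[0]=0xa6 (little-endian) → word 0xa6
prio:3 @ bit 0 → (0xa6>>0)&0x7 = 0x6
type:4 @ bit 3 → (0xa6>>3)&0xf = 0x4  ←
seq:1 @ bit 7 → (0xa6>>7)&0x1 = 0x1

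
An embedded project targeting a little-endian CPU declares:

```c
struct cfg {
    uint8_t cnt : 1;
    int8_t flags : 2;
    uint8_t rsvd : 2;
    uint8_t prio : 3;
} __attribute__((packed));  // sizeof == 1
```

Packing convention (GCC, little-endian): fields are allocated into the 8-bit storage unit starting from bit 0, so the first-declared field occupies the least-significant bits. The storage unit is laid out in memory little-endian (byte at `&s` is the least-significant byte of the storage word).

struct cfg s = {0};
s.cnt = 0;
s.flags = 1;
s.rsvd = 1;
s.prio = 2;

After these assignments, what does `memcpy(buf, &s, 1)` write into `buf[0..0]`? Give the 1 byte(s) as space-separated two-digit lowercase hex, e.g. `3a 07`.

cnt:1 = 0 → 0x0 << 0 → word 0x00
flags:2 = 1 → 0x1 << 1 → word 0x02
rsvd:2 = 1 → 0x1 << 3 → word 0x0a
prio:3 = 2 → 0x2 << 5 → word 0x4a
word = 0x4a → little-endian bytes:
  [0]=0x4a

4a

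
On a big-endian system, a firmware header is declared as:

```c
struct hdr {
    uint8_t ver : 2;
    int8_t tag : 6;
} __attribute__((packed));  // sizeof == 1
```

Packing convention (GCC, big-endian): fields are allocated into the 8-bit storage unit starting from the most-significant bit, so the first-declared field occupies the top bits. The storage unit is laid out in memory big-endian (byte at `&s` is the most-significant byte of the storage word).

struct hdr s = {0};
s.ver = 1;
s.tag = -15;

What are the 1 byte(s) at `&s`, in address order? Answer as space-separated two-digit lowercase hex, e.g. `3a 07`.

71

[6+:2] ver=1 & 0x3 = 0x1; word=0x40
[0+:6] tag=-15 & 0x3f = 0x31; word=0x71
word = 0x71 → big-endian bytes:
  [0]=0x71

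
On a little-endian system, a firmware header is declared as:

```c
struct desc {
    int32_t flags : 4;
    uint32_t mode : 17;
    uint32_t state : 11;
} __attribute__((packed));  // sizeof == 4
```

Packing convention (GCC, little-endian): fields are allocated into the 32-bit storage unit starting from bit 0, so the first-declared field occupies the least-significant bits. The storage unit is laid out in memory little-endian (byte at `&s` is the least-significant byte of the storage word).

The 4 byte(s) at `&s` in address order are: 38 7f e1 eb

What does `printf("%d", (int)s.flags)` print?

-8

[0]=0x38 [1]=0x7f [2]=0xe1 [3]=0xeb (little-endian) → word 0xebe17f38
flags [0+:4] = (word>>0) & 0xf = 8  ←
mode [4+:17] = (word>>4) & 0x1ffff = 6131
state [21+:11] = (word>>21) & 0x7ff = 1887
flags signed 4b, MSB=1: 8 - 16 = -8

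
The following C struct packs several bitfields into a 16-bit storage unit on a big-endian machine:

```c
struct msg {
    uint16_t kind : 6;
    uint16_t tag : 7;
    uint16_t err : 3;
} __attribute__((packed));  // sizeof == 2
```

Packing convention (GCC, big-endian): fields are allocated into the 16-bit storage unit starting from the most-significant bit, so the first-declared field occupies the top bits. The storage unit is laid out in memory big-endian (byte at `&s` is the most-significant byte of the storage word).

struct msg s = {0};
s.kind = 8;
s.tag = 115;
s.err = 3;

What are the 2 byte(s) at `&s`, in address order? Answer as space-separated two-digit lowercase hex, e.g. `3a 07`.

kind (6b) val=8 bits=0x8 at bit 10: 0x2000
tag (7b) val=115 bits=0x73 at bit 3: 0x2398
err (3b) val=3 bits=0x3 at bit 0: 0x239b
word = 0x239b → big-endian bytes:
  [0]=0x23  [1]=0x9b

23 9b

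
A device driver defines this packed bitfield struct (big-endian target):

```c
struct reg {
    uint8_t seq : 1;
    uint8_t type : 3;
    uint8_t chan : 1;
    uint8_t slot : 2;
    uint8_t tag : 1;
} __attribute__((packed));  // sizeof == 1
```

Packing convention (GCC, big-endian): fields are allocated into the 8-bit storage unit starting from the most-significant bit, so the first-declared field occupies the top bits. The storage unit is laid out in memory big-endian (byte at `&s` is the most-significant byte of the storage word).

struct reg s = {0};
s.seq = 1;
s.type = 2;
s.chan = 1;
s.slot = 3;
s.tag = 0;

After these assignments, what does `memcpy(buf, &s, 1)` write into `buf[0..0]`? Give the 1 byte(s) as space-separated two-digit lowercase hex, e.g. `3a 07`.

[7+:1] seq=1 & 0x1 = 0x1; word=0x80
[4+:3] type=2 & 0x7 = 0x2; word=0xa0
[3+:1] chan=1 & 0x1 = 0x1; word=0xa8
[1+:2] slot=3 & 0x3 = 0x3; word=0xae
[0+:1] tag=0 & 0x1 = 0x0; word=0xae
word = 0xae → big-endian bytes:
  [0]=0xae

ae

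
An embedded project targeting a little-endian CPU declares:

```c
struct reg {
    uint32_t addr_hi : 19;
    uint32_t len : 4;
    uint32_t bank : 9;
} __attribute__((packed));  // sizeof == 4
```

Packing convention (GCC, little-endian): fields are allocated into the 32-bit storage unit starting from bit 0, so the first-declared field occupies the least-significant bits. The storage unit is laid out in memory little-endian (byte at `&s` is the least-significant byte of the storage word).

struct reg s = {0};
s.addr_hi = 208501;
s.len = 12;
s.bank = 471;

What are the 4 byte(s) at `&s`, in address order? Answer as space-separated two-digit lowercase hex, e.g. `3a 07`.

addr_hi (19b) val=208501 bits=0x32e75 at bit 0: 0x00032e75
len (4b) val=12 bits=0xc at bit 19: 0x00632e75
bank (9b) val=471 bits=0x1d7 at bit 23: 0xebe32e75
word = 0xebe32e75 → little-endian bytes:
  [0]=0x75  [1]=0x2e  [2]=0xe3  [3]=0xeb

75 2e e3 eb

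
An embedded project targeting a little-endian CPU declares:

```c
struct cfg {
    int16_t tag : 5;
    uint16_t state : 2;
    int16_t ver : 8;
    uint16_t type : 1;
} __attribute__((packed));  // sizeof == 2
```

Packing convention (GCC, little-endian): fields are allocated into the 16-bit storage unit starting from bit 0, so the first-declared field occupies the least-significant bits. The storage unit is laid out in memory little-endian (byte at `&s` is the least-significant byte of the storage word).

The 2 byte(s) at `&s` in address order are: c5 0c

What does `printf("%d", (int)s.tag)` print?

[0]=0xc5 [1]=0x0c (little-endian) → word 0x0cc5
tag:5 @ bit 0 → (0x0cc5>>0)&0x1f = 0x5  ←
state:2 @ bit 5 → (0x0cc5>>5)&0x3 = 0x2
ver:8 @ bit 7 → (0x0cc5>>7)&0xff = 0x19
type:1 @ bit 15 → (0x0cc5>>15)&0x1 = 0x0
tag signed 5b, MSB=0: value = 5

5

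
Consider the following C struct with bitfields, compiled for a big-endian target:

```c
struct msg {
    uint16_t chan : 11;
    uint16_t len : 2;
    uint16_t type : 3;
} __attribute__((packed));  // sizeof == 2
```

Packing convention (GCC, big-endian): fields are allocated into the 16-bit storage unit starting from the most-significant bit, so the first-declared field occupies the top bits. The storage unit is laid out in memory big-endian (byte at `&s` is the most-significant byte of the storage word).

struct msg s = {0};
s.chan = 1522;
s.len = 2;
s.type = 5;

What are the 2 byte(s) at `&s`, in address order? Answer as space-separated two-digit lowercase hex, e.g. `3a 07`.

be 55

chan (11b) val=1522 bits=0x5f2 at bit 5: 0xbe40
len (2b) val=2 bits=0x2 at bit 3: 0xbe50
type (3b) val=5 bits=0x5 at bit 0: 0xbe55
word = 0xbe55 → big-endian bytes:
  [0]=0xbe  [1]=0x55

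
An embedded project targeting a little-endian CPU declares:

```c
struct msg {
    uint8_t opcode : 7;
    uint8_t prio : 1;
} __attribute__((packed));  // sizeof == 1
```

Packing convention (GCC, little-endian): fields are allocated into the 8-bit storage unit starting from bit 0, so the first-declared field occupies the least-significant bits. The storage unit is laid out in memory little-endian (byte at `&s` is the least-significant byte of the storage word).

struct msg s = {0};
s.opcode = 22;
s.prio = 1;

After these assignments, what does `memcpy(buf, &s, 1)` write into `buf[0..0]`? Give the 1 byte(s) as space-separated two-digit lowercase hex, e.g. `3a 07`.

96

opcode (7b) val=22 bits=0x16 at bit 0: 0x16
prio (1b) val=1 bits=0x1 at bit 7: 0x96
word = 0x96 → little-endian bytes:
  [0]=0x96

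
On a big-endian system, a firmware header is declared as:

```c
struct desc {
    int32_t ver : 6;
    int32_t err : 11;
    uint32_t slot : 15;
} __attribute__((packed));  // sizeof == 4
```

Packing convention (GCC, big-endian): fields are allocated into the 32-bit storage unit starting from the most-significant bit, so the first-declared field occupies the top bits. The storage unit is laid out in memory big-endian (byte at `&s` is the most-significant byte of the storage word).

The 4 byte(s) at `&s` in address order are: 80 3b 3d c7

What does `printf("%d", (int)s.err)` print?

[0]=0x80 [1]=0x3b [2]=0x3d [3]=0xc7 (big-endian) → word 0x803b3dc7
ver [26+:6] = (word>>26) & 0x3f = 32
err [15+:11] = (word>>15) & 0x7ff = 118  ←
slot [0+:15] = (word>>0) & 0x7fff = 15815
err signed 11b, MSB=0: value = 118

118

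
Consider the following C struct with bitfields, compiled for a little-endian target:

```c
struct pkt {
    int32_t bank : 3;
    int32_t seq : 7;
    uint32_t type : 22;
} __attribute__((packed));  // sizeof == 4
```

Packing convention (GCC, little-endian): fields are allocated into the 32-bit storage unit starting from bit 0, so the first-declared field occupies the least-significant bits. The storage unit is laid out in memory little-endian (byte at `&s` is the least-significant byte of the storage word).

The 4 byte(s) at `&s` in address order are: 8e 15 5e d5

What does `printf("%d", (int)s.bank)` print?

[0]=0x8e [1]=0x15 [2]=0x5e [3]=0xd5 (little-endian) → word 0xd55e158e
bank [0+:3] = (word>>0) & 0x7 = 6  ←
seq [3+:7] = (word>>3) & 0x7f = 49
type [10+:22] = (word>>10) & 0x3fffff = 3495813
bank signed 3b, MSB=1: 6 - 8 = -2

-2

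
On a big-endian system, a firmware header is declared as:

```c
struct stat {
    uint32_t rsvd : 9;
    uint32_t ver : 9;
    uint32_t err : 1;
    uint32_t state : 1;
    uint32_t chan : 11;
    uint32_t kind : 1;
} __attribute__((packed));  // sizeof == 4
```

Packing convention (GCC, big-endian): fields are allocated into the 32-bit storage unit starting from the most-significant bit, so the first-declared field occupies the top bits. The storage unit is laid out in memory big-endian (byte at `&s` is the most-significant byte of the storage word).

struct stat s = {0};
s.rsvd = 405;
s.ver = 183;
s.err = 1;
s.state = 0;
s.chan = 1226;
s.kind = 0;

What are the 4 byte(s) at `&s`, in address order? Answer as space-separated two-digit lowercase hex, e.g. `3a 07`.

ca ad e9 94

rsvd:9 = 405 → 0x195 << 23 → word 0xca800000
ver:9 = 183 → 0xb7 << 14 → word 0xcaadc000
err:1 = 1 → 0x1 << 13 → word 0xcaade000
state:1 = 0 → 0x0 << 12 → word 0xcaade000
chan:11 = 1226 → 0x4ca << 1 → word 0xcaade994
kind:1 = 0 → 0x0 << 0 → word 0xcaade994
word = 0xcaade994 → big-endian bytes:
  [0]=0xca  [1]=0xad  [2]=0xe9  [3]=0x94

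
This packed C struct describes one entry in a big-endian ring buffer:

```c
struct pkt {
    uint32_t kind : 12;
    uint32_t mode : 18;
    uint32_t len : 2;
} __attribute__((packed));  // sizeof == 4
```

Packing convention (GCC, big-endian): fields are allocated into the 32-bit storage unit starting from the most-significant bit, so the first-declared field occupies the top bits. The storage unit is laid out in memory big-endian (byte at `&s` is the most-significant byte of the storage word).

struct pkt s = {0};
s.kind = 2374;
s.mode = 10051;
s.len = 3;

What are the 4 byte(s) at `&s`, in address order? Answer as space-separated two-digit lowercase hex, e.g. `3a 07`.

kind:12 = 2374 → 0x946 << 20 → word 0x94600000
mode:18 = 10051 → 0x2743 << 2 → word 0x94609d0c
len:2 = 3 → 0x3 << 0 → word 0x94609d0f
word = 0x94609d0f → big-endian bytes:
  [0]=0x94  [1]=0x60  [2]=0x9d  [3]=0x0f

94 60 9d 0f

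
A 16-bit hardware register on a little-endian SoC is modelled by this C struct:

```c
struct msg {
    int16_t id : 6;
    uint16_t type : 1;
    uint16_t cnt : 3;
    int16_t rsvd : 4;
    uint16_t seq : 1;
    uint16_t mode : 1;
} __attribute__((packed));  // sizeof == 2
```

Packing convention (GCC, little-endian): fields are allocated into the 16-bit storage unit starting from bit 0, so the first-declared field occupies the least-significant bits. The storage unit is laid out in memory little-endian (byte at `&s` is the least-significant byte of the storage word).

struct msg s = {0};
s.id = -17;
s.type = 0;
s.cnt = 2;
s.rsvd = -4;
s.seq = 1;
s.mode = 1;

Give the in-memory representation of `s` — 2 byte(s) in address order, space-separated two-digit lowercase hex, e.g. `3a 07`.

id (6b) val=-17 bits=0x2f at bit 0: 0x002f
type (1b) val=0 bits=0x0 at bit 6: 0x002f
cnt (3b) val=2 bits=0x2 at bit 7: 0x012f
rsvd (4b) val=-4 bits=0xc at bit 10: 0x312f
seq (1b) val=1 bits=0x1 at bit 14: 0x712f
mode (1b) val=1 bits=0x1 at bit 15: 0xf12f
word = 0xf12f → little-endian bytes:
  [0]=0x2f  [1]=0xf1

2f f1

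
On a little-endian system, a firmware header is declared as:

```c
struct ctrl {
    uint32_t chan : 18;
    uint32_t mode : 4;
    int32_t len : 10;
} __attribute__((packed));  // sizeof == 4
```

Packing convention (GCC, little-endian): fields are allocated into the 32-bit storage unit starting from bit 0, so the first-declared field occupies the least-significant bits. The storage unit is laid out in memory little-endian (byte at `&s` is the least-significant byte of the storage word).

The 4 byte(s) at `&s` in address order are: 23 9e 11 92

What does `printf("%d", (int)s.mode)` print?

4

[0]=0x23 [1]=0x9e [2]=0x11 [3]=0x92 (little-endian) → word 0x92119e23
chan:18 @ bit 0 → (0x92119e23>>0)&0x3ffff = 0x19e23
mode:4 @ bit 18 → (0x92119e23>>18)&0xf = 0x4  ←
len:10 @ bit 22 → (0x92119e23>>22)&0x3ff = 0x248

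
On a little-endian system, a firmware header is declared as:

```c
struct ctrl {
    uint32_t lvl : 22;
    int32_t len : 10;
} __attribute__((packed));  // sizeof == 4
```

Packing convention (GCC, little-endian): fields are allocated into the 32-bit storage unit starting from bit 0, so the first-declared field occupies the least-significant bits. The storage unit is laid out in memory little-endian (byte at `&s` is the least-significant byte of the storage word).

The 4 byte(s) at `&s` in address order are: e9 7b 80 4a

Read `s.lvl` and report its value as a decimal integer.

[0]=0xe9 [1]=0x7b [2]=0x80 [3]=0x4a (little-endian) → word 0x4a807be9
lvl:22 @ bit 0 → (0x4a807be9>>0)&0x3fffff = 0x7be9  ←
len:10 @ bit 22 → (0x4a807be9>>22)&0x3ff = 0x12a

31721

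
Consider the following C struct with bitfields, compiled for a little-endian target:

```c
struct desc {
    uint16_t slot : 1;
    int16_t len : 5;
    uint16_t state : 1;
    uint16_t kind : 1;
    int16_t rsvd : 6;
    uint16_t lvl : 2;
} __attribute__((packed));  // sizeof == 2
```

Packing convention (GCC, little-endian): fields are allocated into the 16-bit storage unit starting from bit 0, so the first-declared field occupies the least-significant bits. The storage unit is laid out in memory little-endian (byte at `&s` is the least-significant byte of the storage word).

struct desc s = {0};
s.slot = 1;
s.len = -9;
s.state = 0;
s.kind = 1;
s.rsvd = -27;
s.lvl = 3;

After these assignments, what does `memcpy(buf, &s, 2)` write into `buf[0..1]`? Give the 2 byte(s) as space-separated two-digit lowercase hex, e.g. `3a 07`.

af e5

slot (1b) val=1 bits=0x1 at bit 0: 0x0001
len (5b) val=-9 bits=0x17 at bit 1: 0x002f
state (1b) val=0 bits=0x0 at bit 6: 0x002f
kind (1b) val=1 bits=0x1 at bit 7: 0x00af
rsvd (6b) val=-27 bits=0x25 at bit 8: 0x25af
lvl (2b) val=3 bits=0x3 at bit 14: 0xe5af
word = 0xe5af → little-endian bytes:
  [0]=0xaf  [1]=0xe5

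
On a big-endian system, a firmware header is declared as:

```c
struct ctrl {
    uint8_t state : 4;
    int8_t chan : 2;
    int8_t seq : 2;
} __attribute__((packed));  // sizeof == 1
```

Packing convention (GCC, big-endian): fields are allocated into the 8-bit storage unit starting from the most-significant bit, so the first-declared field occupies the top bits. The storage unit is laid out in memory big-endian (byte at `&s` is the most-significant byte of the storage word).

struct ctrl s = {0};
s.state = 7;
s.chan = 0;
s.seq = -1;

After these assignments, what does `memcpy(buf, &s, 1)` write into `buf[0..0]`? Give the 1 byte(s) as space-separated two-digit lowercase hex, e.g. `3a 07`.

73

[4+:4] state=7 & 0xf = 0x7; word=0x70
[2+:2] chan=0 & 0x3 = 0x0; word=0x70
[0+:2] seq=-1 & 0x3 = 0x3; word=0x73
word = 0x73 → big-endian bytes:
  [0]=0x73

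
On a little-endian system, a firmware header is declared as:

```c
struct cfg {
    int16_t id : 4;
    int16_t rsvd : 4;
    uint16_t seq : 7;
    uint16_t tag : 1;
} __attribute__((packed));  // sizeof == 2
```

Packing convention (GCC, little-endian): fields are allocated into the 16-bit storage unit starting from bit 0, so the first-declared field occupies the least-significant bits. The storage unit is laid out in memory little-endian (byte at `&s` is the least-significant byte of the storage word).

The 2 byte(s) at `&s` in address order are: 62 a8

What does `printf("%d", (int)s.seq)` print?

40

[0]=0x62 [1]=0xa8 (little-endian) → word 0xa862
id [0+:4] = (word>>0) & 0xf = 2
rsvd [4+:4] = (word>>4) & 0xf = 6
seq [8+:7] = (word>>8) & 0x7f = 40  ←
tag [15+:1] = (word>>15) & 0x1 = 1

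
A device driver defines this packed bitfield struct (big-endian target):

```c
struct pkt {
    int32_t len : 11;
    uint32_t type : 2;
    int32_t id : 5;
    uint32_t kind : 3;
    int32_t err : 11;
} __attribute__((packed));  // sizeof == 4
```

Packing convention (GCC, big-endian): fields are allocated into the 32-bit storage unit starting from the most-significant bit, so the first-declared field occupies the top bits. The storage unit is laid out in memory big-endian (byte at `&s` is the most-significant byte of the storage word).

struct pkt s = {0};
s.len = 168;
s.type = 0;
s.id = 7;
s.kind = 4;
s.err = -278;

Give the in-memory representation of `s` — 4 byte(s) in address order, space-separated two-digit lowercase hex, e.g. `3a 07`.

len (11b) val=168 bits=0xa8 at bit 21: 0x15000000
type (2b) val=0 bits=0x0 at bit 19: 0x15000000
id (5b) val=7 bits=0x7 at bit 14: 0x1501c000
kind (3b) val=4 bits=0x4 at bit 11: 0x1501e000
err (11b) val=-278 bits=0x6ea at bit 0: 0x1501e6ea
word = 0x1501e6ea → big-endian bytes:
  [0]=0x15  [1]=0x01  [2]=0xe6  [3]=0xea

15 01 e6 ea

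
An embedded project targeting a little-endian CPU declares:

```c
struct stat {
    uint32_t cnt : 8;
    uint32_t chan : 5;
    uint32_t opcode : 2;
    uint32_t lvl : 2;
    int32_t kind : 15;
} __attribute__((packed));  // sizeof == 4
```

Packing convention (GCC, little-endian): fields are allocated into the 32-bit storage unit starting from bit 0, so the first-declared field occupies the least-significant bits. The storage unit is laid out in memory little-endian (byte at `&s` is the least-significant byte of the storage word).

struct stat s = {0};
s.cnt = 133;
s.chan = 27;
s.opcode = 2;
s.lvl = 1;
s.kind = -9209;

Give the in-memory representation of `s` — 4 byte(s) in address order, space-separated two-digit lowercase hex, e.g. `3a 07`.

85 db 0e b8

cnt:8 = 133 → 0x85 << 0 → word 0x00000085
chan:5 = 27 → 0x1b << 8 → word 0x00001b85
opcode:2 = 2 → 0x2 << 13 → word 0x00005b85
lvl:2 = 1 → 0x1 << 15 → word 0x0000db85
kind:15 = -9209 → 0x5c07 << 17 → word 0xb80edb85
word = 0xb80edb85 → little-endian bytes:
  [0]=0x85  [1]=0xdb  [2]=0x0e  [3]=0xb8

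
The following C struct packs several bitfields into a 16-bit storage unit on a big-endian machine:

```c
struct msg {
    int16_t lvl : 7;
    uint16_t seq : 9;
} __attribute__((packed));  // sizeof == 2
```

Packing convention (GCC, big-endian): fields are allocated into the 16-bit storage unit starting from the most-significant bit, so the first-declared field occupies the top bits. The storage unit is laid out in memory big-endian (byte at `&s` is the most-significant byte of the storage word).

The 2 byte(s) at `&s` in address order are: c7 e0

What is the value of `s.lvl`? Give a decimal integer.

-29

[0]=0xc7 [1]=0xe0 (big-endian) → word 0xc7e0
lvl [9+:7] = (word>>9) & 0x7f = 99  ←
seq [0+:9] = (word>>0) & 0x1ff = 480
lvl signed 7b, MSB=1: 99 - 128 = -29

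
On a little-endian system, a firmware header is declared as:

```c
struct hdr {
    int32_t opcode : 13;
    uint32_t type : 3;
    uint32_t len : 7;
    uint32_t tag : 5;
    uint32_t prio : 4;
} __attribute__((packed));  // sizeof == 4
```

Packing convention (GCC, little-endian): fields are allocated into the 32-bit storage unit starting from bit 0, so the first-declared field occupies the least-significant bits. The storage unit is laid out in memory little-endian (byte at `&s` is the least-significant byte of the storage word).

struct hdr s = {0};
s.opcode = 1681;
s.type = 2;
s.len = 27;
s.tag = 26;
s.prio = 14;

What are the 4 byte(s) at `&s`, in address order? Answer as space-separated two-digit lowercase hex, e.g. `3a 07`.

91 46 1b ed

opcode (13b) val=1681 bits=0x691 at bit 0: 0x00000691
type (3b) val=2 bits=0x2 at bit 13: 0x00004691
len (7b) val=27 bits=0x1b at bit 16: 0x001b4691
tag (5b) val=26 bits=0x1a at bit 23: 0x0d1b4691
prio (4b) val=14 bits=0xe at bit 28: 0xed1b4691
word = 0xed1b4691 → little-endian bytes:
  [0]=0x91  [1]=0x46  [2]=0x1b  [3]=0xed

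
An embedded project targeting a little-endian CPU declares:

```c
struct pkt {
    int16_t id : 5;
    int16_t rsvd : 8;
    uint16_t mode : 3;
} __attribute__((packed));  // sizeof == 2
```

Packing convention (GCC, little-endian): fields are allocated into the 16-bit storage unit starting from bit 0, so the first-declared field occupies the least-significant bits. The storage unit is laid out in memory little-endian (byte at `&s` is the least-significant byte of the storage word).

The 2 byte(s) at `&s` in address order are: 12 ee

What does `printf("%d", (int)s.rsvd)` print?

112

[0]=0x12 [1]=0xee (little-endian) → word 0xee12
id:5 @ bit 0 → (0xee12>>0)&0x1f = 0x12
rsvd:8 @ bit 5 → (0xee12>>5)&0xff = 0x70  ←
mode:3 @ bit 13 → (0xee12>>13)&0x7 = 0x7
rsvd signed 8b, MSB=0: value = 112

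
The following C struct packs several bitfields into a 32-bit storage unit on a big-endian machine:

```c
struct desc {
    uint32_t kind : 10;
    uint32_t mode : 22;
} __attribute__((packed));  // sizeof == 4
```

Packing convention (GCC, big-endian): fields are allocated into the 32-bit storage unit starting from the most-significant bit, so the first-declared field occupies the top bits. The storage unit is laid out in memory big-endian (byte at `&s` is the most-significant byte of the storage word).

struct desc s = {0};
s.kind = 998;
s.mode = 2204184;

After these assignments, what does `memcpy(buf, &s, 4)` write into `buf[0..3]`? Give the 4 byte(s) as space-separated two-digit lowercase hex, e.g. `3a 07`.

kind:10 = 998 → 0x3e6 << 22 → word 0xf9800000
mode:22 = 2204184 → 0x21a218 << 0 → word 0xf9a1a218
word = 0xf9a1a218 → big-endian bytes:
  [0]=0xf9  [1]=0xa1  [2]=0xa2  [3]=0x18

f9 a1 a2 18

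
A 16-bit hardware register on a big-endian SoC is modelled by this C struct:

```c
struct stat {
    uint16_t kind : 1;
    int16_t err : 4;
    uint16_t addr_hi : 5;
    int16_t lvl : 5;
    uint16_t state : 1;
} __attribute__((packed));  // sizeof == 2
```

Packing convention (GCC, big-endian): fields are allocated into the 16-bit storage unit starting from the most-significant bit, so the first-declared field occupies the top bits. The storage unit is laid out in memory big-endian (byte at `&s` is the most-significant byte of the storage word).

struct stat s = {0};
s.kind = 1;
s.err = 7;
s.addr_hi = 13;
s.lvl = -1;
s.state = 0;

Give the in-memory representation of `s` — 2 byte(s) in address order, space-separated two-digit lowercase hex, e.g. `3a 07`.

bb 7e

kind:1 = 1 → 0x1 << 15 → word 0x8000
err:4 = 7 → 0x7 << 11 → word 0xb800
addr_hi:5 = 13 → 0xd << 6 → word 0xbb40
lvl:5 = -1 → 0x1f << 1 → word 0xbb7e
state:1 = 0 → 0x0 << 0 → word 0xbb7e
word = 0xbb7e → big-endian bytes:
  [0]=0xbb  [1]=0x7e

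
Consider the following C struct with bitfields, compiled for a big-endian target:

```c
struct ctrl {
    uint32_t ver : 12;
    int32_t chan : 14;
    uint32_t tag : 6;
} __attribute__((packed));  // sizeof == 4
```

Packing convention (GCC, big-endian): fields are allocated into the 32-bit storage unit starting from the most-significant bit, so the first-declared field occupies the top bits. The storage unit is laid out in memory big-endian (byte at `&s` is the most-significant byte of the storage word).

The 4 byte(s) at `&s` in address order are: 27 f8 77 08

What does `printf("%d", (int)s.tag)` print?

[0]=0x27 [1]=0xf8 [2]=0x77 [3]=0x08 (big-endian) → word 0x27f87708
ver [20+:12] = (word>>20) & 0xfff = 639
chan [6+:14] = (word>>6) & 0x3fff = 8668
tag [0+:6] = (word>>0) & 0x3f = 8  ←

8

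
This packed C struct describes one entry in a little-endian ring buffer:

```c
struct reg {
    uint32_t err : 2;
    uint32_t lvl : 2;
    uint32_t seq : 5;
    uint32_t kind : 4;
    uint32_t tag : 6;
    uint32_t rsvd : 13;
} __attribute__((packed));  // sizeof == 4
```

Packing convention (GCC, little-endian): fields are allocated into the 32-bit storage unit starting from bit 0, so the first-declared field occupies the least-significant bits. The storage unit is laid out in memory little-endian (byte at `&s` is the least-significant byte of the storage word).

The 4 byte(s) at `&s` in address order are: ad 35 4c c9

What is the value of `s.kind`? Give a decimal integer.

[0]=0xad [1]=0x35 [2]=0x4c [3]=0xc9 (little-endian) → word 0xc94c35ad
err [0+:2] = (word>>0) & 0x3 = 1
lvl [2+:2] = (word>>2) & 0x3 = 3
seq [4+:5] = (word>>4) & 0x1f = 26
kind [9+:4] = (word>>9) & 0xf = 10  ←
tag [13+:6] = (word>>13) & 0x3f = 33
rsvd [19+:13] = (word>>19) & 0x1fff = 6441

10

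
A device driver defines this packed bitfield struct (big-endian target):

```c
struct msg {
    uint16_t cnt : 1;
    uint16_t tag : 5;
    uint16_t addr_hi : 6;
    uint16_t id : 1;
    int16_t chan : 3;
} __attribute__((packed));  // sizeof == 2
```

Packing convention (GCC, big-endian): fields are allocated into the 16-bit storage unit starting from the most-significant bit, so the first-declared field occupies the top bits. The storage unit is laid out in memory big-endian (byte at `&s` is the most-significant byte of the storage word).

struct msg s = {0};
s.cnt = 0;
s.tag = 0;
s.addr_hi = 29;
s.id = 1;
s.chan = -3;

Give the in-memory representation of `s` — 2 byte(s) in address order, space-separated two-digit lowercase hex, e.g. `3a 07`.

01 dd

cnt (1b) val=0 bits=0x0 at bit 15: 0x0000
tag (5b) val=0 bits=0x0 at bit 10: 0x0000
addr_hi (6b) val=29 bits=0x1d at bit 4: 0x01d0
id (1b) val=1 bits=0x1 at bit 3: 0x01d8
chan (3b) val=-3 bits=0x5 at bit 0: 0x01dd
word = 0x01dd → big-endian bytes:
  [0]=0x01  [1]=0xdd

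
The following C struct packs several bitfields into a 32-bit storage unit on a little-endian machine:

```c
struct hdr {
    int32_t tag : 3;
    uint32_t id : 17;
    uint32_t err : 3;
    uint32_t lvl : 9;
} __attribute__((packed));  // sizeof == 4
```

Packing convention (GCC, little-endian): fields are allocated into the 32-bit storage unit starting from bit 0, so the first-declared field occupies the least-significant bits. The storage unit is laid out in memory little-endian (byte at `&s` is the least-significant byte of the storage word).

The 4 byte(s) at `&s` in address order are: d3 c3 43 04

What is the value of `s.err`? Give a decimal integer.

4

[0]=0xd3 [1]=0xc3 [2]=0x43 [3]=0x04 (little-endian) → word 0x0443c3d3
tag:3 @ bit 0 → (0x0443c3d3>>0)&0x7 = 0x3
id:17 @ bit 3 → (0x0443c3d3>>3)&0x1ffff = 0x787a
err:3 @ bit 20 → (0x0443c3d3>>20)&0x7 = 0x4  ←
lvl:9 @ bit 23 → (0x0443c3d3>>23)&0x1ff = 0x8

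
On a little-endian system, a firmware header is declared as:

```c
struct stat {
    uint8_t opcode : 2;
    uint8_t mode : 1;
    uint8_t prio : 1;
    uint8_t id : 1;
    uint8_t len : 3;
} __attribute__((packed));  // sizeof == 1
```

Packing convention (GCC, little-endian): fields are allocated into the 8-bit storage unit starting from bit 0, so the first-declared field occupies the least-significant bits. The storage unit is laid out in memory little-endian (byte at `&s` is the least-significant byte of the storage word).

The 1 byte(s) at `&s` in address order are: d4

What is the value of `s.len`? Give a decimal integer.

[0]=0xd4 (little-endian) → word 0xd4
opcode:2 @ bit 0 → (0xd4>>0)&0x3 = 0x0
mode:1 @ bit 2 → (0xd4>>2)&0x1 = 0x1
prio:1 @ bit 3 → (0xd4>>3)&0x1 = 0x0
id:1 @ bit 4 → (0xd4>>4)&0x1 = 0x1
len:3 @ bit 5 → (0xd4>>5)&0x7 = 0x6  ←

6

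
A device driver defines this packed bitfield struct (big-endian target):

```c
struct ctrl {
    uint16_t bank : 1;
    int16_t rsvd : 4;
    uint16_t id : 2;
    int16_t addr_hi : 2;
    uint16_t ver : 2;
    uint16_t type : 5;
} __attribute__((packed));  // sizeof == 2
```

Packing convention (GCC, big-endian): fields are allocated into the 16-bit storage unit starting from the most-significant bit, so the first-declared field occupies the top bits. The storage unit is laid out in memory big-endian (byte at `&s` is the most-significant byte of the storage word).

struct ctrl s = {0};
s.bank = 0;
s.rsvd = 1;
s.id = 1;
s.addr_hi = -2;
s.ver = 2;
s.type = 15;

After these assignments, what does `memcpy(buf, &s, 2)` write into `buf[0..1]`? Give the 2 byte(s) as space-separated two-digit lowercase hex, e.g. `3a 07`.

0b 4f

[15+:1] bank=0 & 0x1 = 0x0; word=0x0000
[11+:4] rsvd=1 & 0xf = 0x1; word=0x0800
[9+:2] id=1 & 0x3 = 0x1; word=0x0a00
[7+:2] addr_hi=-2 & 0x3 = 0x2; word=0x0b00
[5+:2] ver=2 & 0x3 = 0x2; word=0x0b40
[0+:5] type=15 & 0x1f = 0xf; word=0x0b4f
word = 0x0b4f → big-endian bytes:
  [0]=0x0b  [1]=0x4f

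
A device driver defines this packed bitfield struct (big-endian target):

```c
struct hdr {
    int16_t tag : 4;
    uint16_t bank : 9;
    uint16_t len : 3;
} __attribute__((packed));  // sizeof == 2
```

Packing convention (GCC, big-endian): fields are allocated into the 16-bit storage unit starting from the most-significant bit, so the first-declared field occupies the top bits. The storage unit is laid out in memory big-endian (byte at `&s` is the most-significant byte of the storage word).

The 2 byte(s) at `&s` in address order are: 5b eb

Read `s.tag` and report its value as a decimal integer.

[0]=0x5b [1]=0xeb (big-endian) → word 0x5beb
tag:4 @ bit 12 → (0x5beb>>12)&0xf = 0x5  ←
bank:9 @ bit 3 → (0x5beb>>3)&0x1ff = 0x17d
len:3 @ bit 0 → (0x5beb>>0)&0x7 = 0x3
tag signed 4b, MSB=0: value = 5

5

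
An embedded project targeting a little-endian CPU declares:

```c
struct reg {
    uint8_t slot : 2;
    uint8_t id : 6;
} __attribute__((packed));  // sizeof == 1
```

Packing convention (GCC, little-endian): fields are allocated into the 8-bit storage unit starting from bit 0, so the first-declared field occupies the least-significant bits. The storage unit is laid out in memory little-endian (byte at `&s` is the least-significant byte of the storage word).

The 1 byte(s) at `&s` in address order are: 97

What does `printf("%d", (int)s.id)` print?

[0]=0x97 (little-endian) → word 0x97
slot [0+:2] = (word>>0) & 0x3 = 3
id [2+:6] = (word>>2) & 0x3f = 37  ←

37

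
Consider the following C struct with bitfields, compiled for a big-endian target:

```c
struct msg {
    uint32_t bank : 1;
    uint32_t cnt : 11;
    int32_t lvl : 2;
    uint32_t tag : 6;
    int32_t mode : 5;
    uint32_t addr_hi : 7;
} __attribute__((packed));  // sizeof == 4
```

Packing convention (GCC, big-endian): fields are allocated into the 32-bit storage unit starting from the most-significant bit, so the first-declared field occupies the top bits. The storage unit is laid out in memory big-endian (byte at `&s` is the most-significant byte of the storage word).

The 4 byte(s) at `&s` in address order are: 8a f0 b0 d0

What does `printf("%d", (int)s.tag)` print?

11

[0]=0x8a [1]=0xf0 [2]=0xb0 [3]=0xd0 (big-endian) → word 0x8af0b0d0
bank [31+:1] = (word>>31) & 0x1 = 1
cnt [20+:11] = (word>>20) & 0x7ff = 175
lvl [18+:2] = (word>>18) & 0x3 = 0
tag [12+:6] = (word>>12) & 0x3f = 11  ←
mode [7+:5] = (word>>7) & 0x1f = 1
addr_hi [0+:7] = (word>>0) & 0x7f = 80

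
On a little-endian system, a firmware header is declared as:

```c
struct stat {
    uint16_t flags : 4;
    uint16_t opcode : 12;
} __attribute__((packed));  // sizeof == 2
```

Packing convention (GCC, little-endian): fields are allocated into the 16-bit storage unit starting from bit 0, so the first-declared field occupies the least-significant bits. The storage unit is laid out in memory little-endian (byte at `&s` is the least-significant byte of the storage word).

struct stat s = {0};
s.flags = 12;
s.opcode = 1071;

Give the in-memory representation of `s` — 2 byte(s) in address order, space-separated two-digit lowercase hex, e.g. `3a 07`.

fc 42

flags (4b) val=12 bits=0xc at bit 0: 0x000c
opcode (12b) val=1071 bits=0x42f at bit 4: 0x42fc
word = 0x42fc → little-endian bytes:
  [0]=0xfc  [1]=0x42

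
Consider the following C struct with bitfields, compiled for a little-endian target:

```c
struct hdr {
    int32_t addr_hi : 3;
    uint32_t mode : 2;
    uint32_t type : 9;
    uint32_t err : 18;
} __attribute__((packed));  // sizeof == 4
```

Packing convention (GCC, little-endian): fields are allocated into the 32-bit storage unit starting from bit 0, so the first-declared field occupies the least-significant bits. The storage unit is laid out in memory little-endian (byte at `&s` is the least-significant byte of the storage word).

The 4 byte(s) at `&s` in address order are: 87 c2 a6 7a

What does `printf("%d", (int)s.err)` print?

[0]=0x87 [1]=0xc2 [2]=0xa6 [3]=0x7a (little-endian) → word 0x7aa6c287
addr_hi [0+:3] = (word>>0) & 0x7 = 7
mode [3+:2] = (word>>3) & 0x3 = 0
type [5+:9] = (word>>5) & 0x1ff = 20
err [14+:18] = (word>>14) & 0x3ffff = 125595  ←

125595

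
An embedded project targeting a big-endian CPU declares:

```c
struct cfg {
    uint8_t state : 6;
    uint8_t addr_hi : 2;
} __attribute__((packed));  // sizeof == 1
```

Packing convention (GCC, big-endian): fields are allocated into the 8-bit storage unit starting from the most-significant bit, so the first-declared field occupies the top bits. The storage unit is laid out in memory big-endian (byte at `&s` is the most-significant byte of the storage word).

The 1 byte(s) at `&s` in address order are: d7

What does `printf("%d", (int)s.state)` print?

[0]=0xd7 (big-endian) → word 0xd7
state [2+:6] = (word>>2) & 0x3f = 53  ←
addr_hi [0+:2] = (word>>0) & 0x3 = 3

53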